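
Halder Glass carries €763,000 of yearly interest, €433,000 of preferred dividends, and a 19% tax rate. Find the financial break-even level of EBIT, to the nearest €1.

Grossing the preferred dividend up to pre-tax terms: €433,000 / (1 − 0.19) = €534,567.90.
EPS = 0 when EBIT covers interest plus the pre-tax preferred burden: €763,000 + €534,567.90 = €1,297,567.90.

€1,297,568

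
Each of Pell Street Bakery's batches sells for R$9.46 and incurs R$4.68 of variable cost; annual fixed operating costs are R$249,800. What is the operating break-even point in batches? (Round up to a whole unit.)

Each unit contributes R$9.46 − R$4.68 = R$4.78.
Break-even Q = R$249,800 / R$4.78 = 52,259.41 → 52,260 batches.

52,260 batches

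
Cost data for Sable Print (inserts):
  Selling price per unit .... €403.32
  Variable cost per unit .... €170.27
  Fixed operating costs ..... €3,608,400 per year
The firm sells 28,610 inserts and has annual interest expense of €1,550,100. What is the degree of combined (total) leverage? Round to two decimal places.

At 28,610 units, contribution = 28,610 × €233.05 = €6,667,560.50.
Subtracting fixed costs: EBIT = €6,667,560.50 − €3,608,400 = €3,059,160.50. Interest = €1,550,100.00.
DOL = €6,667,560.50 ÷ €3,059,160.50 = 2.1795; DFL = €3,059,160.50 ÷ €1,509,060.50 = 2.0272.
DCL = DOL × DFL = 2.1795 × 2.0272 = 4.4183.

4.42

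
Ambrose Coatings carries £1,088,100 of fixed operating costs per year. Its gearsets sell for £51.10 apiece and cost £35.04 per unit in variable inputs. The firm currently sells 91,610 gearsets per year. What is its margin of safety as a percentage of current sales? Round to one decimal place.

Each unit contributes £51.10 − £35.04 = £16.06. Break-even units = £1,088,100 ÷ £16.06 = 67,752.18; break-even revenue = 67,752.18 × £51.10 = £3,462,136.36.
Actual sales revenue = 91,610 × £51.10 = £4,681,271.00.
Margin of safety = (£4,681,271.00 − £3,462,136.36) ÷ £4,681,271.00 = 26.0%.

26.0%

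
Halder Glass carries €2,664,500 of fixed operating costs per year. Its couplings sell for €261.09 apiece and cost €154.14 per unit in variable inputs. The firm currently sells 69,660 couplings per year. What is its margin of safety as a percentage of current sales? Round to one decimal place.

64.2%

Unit CM = price − variable cost = €261.09 − €154.14 = €106.95. Break-even units = €2,664,500 ÷ €106.95 = 24,913.51; break-even revenue = 24,913.51 × €261.09 = €6,504,668.58.
Actual sales revenue = 69,660 × €261.09 = €18,187,529.40.
Margin of safety = (€18,187,529.40 − €6,504,668.58) ÷ €18,187,529.40 = 64.2%.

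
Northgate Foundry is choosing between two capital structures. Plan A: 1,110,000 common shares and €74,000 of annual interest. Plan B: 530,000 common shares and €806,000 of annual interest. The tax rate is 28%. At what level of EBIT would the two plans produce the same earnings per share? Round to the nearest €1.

€1,474,897

At indifference, (EBIT − 74,000)(1 − t)/1,110,000 = (EBIT − 806,000)(1 − t)/530,000.
The (1 − t) factor cancels: (EBIT − 74,000) × 530,000 = (EBIT − 806,000) × 1,110,000.
Solving, EBIT = (806,000·1,110,000 − 74,000·530,000) / (1,110,000 − 530,000) = 855,440,000,000 / 580,000 = 1,474,896.55.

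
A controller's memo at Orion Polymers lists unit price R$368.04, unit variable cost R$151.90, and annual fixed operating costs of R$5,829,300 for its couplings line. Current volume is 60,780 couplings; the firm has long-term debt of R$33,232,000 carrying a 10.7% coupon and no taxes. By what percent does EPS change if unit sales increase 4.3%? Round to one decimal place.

+15.1%

Contribution at this volume is 60,780 × R$216.14 = R$13,136,989.20.
Subtracting fixed costs: EBIT = R$13,136,989.20 − R$5,829,300 = R$7,307,689.20.
After interest of R$3,555,824.00, pre-tax earnings = R$3,751,865.20.
DCL = total CM / (EBIT − I) = R$13,136,989.20 / R$3,751,865.20 = 3.5015.
EPS therefore changes by 3.5015 × (+4.3%) = +15.1%.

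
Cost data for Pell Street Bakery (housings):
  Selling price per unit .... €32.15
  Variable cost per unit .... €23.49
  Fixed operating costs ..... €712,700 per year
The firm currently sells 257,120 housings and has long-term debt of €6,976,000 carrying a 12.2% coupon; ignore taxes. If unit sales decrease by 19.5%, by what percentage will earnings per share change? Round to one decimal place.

Total contribution margin = 257,120 × €8.66 = €2,226,659.20.
Subtracting fixed costs: EBIT = €2,226,659.20 − €712,700 = €1,513,959.20.
Interest = €851,072.00, so EBIT − I = €662,887.20.
Degree of combined leverage = contribution ÷ (EBIT − I) = €2,226,659.20 ÷ €662,887.20 = 3.3590.
%ΔEPS = DCL × %ΔSales = 3.3590 × -19.5% = -65.5%.

-65.5%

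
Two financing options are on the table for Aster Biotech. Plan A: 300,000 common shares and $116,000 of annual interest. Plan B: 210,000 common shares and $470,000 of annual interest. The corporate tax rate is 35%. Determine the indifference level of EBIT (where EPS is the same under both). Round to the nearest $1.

$1,296,000

At indifference, (EBIT − 116,000)(1 − t)/300,000 = (EBIT − 470,000)(1 − t)/210,000.
The (1 − t) factor cancels: (EBIT − 116,000) × 210,000 = (EBIT − 470,000) × 300,000.
EBIT × (300,000 − 210,000) = 470,000 × 300,000 − 116,000 × 210,000 = 116,640,000,000, so EBIT = 116,640,000,000 ÷ 90,000 = 1,296,000.00.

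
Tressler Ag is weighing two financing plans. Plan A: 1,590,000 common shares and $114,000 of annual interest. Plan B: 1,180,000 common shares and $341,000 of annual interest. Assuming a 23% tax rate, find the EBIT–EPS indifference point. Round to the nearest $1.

$994,317

Set EPS_A = EPS_B: (EBIT − $114,000)(1 − 0.23) ÷ 1,590,000 = (EBIT − $341,000)(1 − 0.23) ÷ 1,180,000.
The (1 − t) factor cancels: (EBIT − 114,000) × 1,180,000 = (EBIT − 341,000) × 1,590,000.
EBIT × (1,590,000 − 1,180,000) = 341,000 × 1,590,000 − 114,000 × 1,180,000 = 407,670,000,000, so EBIT = 407,670,000,000 ÷ 410,000 = 994,317.07.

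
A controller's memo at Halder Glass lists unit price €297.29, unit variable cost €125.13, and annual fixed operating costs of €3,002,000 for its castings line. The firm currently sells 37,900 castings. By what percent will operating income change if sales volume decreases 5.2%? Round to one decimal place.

Contribution at this volume is 37,900 × €172.16 = €6,524,864.00.
Subtracting fixed costs: EBIT = €6,524,864.00 − €3,002,000 = €3,522,864.00.
DOL = contribution ÷ EBIT = €6,524,864.00 ÷ €3,522,864.00 = 1.8521.
Operating income changes by 1.8521 × -5.2% = -9.6%.

-9.6%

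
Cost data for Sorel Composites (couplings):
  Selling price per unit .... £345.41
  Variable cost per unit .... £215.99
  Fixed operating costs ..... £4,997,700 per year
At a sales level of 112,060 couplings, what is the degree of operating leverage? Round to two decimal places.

Contribution at this volume is 112,060 × £129.42 = £14,502,805.20.
Subtracting fixed costs: EBIT = £14,502,805.20 − £4,997,700 = £9,505,105.20.
Degree of operating leverage = £14,502,805.20 / £9,505,105.20 = 1.5258.

1.53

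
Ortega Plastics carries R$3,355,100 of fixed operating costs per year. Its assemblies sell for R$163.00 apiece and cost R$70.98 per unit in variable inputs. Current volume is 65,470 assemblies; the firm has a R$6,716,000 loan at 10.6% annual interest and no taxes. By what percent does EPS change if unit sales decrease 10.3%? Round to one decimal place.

-31.7%

Total contribution margin = 65,470 × R$92.02 = R$6,024,549.40.
Subtracting fixed costs: EBIT = R$6,024,549.40 − R$3,355,100 = R$2,669,449.40.
After interest of R$711,896.00, pre-tax earnings = R$1,957,553.40.
DCL = total CM / (EBIT − I) = R$6,024,549.40 / R$1,957,553.40 = 3.0776.
%ΔEPS = DCL × %ΔSales = 3.0776 × -10.3% = -31.7%.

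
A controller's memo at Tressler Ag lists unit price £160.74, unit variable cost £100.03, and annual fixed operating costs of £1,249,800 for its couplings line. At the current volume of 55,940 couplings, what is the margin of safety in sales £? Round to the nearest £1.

Each unit contributes £160.74 − £100.03 = £60.71. Break-even units = £1,249,800 ÷ £60.71 = 20,586.39; break-even revenue = 20,586.39 × £160.74 = £3,309,057.03.
Actual sales revenue = 55,940 × £160.74 = £8,991,795.60.
Margin of safety = £8,991,795.60 − £3,309,057.03 = £5,682,739.

£5,682,739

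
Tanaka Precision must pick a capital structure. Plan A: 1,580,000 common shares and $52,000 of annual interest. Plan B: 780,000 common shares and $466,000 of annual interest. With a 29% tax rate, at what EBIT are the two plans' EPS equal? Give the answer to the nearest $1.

At indifference, (EBIT − 52,000)(1 − t)/1,580,000 = (EBIT − 466,000)(1 − t)/780,000.
The (1 − t) factor cancels: (EBIT − 52,000) × 780,000 = (EBIT − 466,000) × 1,580,000.
Solving, EBIT = (466,000·1,580,000 − 52,000·780,000) / (1,580,000 − 780,000) = 695,720,000,000 / 800,000 = 869,650.00.

$869,650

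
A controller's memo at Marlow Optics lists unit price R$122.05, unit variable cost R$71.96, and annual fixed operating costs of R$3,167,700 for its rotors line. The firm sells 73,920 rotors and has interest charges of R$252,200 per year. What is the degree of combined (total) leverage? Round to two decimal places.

13.10

Contribution at this volume is 73,920 × R$50.09 = R$3,702,652.80.
Operating income = contribution − fixed costs = R$3,702,652.80 − R$3,167,700 = R$534,952.80. Interest = R$252,200.00, so EBIT − I = R$282,752.80.
DCL = contribution ÷ (EBIT − I) = R$3,702,652.80 ÷ R$282,752.80 = 13.0950.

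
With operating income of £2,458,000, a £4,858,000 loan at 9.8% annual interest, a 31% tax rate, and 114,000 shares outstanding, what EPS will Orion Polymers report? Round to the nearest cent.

Pre-tax income = £2,458,000 − £476,084.00 = £1,981,916.00.
Net income = £1,981,916.00 × (1 − 0.31) = £1,367,522.04.
EPS = £1,367,522.04 ÷ 114,000 = £12.00.

£12.00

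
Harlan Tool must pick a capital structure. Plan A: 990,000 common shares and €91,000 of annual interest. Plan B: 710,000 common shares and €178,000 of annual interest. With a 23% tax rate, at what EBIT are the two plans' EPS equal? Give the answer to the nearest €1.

Set EPS_A = EPS_B: (EBIT − €91,000)(1 − 0.23) ÷ 990,000 = (EBIT − €178,000)(1 − 0.23) ÷ 710,000.
Cancelling (1 − t) and cross-multiplying: 710,000·(EBIT − 91,000) = 990,000·(EBIT − 178,000).
Solving, EBIT = (178,000·990,000 − 91,000·710,000) / (990,000 − 710,000) = 111,610,000,000 / 280,000 = 398,607.14.

€398,607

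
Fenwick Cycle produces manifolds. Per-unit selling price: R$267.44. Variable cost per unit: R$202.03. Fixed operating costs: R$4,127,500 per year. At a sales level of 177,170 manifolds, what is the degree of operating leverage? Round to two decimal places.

At 177,170 units, contribution = 177,170 × R$65.41 = R$11,588,689.70.
EBIT = R$11,588,689.70 − R$4,127,500 = R$7,461,189.70.
Degree of operating leverage = R$11,588,689.70 / R$7,461,189.70 = 1.5532.

1.55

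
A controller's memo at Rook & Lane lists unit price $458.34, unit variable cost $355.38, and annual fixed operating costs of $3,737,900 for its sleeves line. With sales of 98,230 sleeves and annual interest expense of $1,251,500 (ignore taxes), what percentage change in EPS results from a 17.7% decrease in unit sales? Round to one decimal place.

-34.9%

Total contribution margin = 98,230 × $102.96 = $10,113,760.80.
Subtracting fixed costs: EBIT = $10,113,760.80 − $3,737,900 = $6,375,860.80.
After interest of $1,251,500.00, pre-tax earnings = $5,124,360.80.
Degree of combined leverage = contribution ÷ (EBIT − I) = $10,113,760.80 ÷ $5,124,360.80 = 1.9737.
EPS therefore changes by 1.9737 × (-17.7%) = -34.9%.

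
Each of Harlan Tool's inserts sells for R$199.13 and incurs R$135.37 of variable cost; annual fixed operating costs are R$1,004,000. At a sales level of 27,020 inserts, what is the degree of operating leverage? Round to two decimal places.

At 27,020 units, contribution = 27,020 × R$63.76 = R$1,722,795.20.
EBIT = R$1,722,795.20 − R$1,004,000 = R$718,795.20.
So DOL = total CM / EBIT = R$1,722,795.20 / R$718,795.20 = 2.3968.

2.40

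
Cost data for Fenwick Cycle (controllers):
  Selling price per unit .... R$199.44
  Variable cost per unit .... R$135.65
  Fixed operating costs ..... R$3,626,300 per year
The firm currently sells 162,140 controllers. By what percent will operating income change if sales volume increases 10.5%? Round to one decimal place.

+16.2%

At 162,140 units, contribution = 162,140 × R$63.79 = R$10,342,910.60.
EBIT = R$10,342,910.60 − R$3,626,300 = R$6,716,610.60.
Degree of operating leverage = R$10,342,910.60 / R$6,716,610.60 = 1.5399.
So EBIT moves 1.5399 × (+10.5%) = +16.2%.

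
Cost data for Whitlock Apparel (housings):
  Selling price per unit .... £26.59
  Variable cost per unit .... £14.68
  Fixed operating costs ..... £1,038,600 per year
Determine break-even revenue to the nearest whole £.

CM per unit = £26.59 − £14.68 = £11.91; CM ratio = £11.91 / £26.59 = 0.4479.
Break-even sales = FC ÷ CM ratio = £1,038,600 × £26.59 / £11.91 = £2,318,755.

£2,318,755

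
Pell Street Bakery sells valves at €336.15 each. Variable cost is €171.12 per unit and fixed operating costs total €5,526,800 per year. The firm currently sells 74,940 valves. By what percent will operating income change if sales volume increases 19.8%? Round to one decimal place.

Total contribution margin = 74,940 × €165.03 = €12,367,348.20.
Subtracting fixed costs: EBIT = €12,367,348.20 − €5,526,800 = €6,840,548.20.
So DOL = total CM / EBIT = €12,367,348.20 / €6,840,548.20 = 1.8079.
Operating income changes by 1.8079 × +19.8% = +35.8%.

+35.8%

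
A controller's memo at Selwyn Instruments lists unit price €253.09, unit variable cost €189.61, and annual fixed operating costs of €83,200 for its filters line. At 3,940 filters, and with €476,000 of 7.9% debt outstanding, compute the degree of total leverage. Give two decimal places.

Contribution at this volume is 3,940 × €63.48 = €250,111.20.
EBIT = €250,111.20 − €83,200 = €166,911.20. Interest = €37,604.00.
DOL = €250,111.20 ÷ €166,911.20 = 1.4985; DFL = €166,911.20 ÷ €129,307.20 = 1.2908.
DCL = DOL × DFL = 1.4985 × 1.2908 = 1.9343.

1.93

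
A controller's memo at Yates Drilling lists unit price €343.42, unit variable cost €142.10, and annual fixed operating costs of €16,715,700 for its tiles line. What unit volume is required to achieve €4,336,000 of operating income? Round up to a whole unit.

104,569 tiles

Contribution margin per unit = €343.42 − €142.10 = €201.32.
Need Q such that Q × €201.32 − €16,715,700 = €4,336,000, i.e. Q = €21,051,700 / €201.32 = 104,568.35 → 104,569.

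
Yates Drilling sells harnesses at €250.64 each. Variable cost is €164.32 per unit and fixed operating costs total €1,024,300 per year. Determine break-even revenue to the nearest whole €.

€2,974,172

Contribution margin per unit = €250.64 − €164.32 = €86.32, a CM ratio of €86.32 ÷ €250.64 = 0.3444.
Break-even sales = FC ÷ CM ratio = €1,024,300 × €250.64 / €86.32 = €2,974,172.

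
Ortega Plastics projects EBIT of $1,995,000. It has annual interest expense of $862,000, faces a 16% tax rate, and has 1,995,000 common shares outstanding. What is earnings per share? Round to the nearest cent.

$0.48

Interest = $862,000.00, so EBT = $1,995,000 − $862,000.00 = $1,133,000.00.
After tax at 16%: net income = $1,133,000.00 × 0.84 = $951,720.00.
Per share: $951,720.00 / 1,995,000 shares = $0.48.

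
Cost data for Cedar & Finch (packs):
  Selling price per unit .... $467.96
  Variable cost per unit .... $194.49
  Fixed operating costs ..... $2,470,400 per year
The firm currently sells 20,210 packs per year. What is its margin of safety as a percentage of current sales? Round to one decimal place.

Each unit contributes $467.96 − $194.49 = $273.47. Break-even units = $2,470,400 ÷ $273.47 = 9,033.53; break-even revenue = 9,033.53 × $467.96 = $4,227,331.64.
Actual sales revenue = 20,210 × $467.96 = $9,457,471.60.
Margin of safety = ($9,457,471.60 − $4,227,331.64) ÷ $9,457,471.60 = 55.3%.

55.3%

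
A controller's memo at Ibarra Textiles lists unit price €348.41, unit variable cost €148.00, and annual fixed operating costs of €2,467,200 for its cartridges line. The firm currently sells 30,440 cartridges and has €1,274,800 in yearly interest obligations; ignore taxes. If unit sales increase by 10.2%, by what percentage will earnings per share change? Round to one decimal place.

+26.4%

At 30,440 units, contribution = 30,440 × €200.41 = €6,100,480.40.
Operating income = contribution − fixed costs = €6,100,480.40 − €2,467,200 = €3,633,280.40.
After interest of €1,274,800.00, pre-tax earnings = €2,358,480.40.
Degree of combined leverage = contribution ÷ (EBIT − I) = €6,100,480.40 ÷ €2,358,480.40 = 2.5866.
EPS therefore changes by 2.5866 × (+10.2%) = +26.4%.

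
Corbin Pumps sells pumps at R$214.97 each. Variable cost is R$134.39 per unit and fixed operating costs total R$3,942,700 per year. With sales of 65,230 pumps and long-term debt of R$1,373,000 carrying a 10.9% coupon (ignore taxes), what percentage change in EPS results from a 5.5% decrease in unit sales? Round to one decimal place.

Total contribution margin = 65,230 × R$80.58 = R$5,256,233.40.
Operating income = contribution − fixed costs = R$5,256,233.40 − R$3,942,700 = R$1,313,533.40.
After interest of R$149,657.00, pre-tax earnings = R$1,163,876.40.
DCL = total CM / (EBIT − I) = R$5,256,233.40 / R$1,163,876.40 = 4.5161.
EPS therefore changes by 4.5161 × (-5.5%) = -24.8%.

-24.8%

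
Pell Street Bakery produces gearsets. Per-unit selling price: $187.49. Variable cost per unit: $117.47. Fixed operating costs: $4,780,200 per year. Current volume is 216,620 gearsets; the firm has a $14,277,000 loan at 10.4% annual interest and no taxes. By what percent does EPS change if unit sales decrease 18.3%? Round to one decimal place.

At 216,620 units, contribution = 216,620 × $70.02 = $15,167,732.40.
Operating income = contribution − fixed costs = $15,167,732.40 − $4,780,200 = $10,387,532.40.
Interest = $1,484,808.00, so EBIT − I = $8,902,724.40.
Degree of combined leverage = contribution ÷ (EBIT − I) = $15,167,732.40 ÷ $8,902,724.40 = 1.7037.
%ΔEPS = DCL × %ΔSales = 1.7037 × -18.3% = -31.2%.

-31.2%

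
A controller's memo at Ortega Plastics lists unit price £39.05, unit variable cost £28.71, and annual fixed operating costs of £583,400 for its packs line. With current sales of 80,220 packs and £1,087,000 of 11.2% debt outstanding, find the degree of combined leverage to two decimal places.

6.67

At 80,220 units, contribution = 80,220 × £10.34 = £829,474.80.
Subtracting fixed costs: EBIT = £829,474.80 − £583,400 = £246,074.80. Interest = £121,744.00, so EBIT − I = £124,330.80.
DCL = contribution ÷ (EBIT − I) = £829,474.80 ÷ £124,330.80 = 6.6715.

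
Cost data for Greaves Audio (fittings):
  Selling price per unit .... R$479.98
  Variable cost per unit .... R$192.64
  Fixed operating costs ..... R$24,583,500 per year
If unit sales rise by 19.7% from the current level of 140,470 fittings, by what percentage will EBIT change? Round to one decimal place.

At 140,470 units, contribution = 140,470 × R$287.34 = R$40,362,649.80.
Operating income = contribution − fixed costs = R$40,362,649.80 − R$24,583,500 = R$15,779,149.80.
So DOL = total CM / EBIT = R$40,362,649.80 / R$15,779,149.80 = 2.5580.
So EBIT moves 2.5580 × (+19.7%) = +50.4%.

+50.4%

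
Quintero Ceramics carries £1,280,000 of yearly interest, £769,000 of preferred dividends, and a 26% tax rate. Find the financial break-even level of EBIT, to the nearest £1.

£2,319,189

Preferred dividends are paid after tax, so their pre-tax equivalent is £769,000 ÷ (1 − 0.26) = £1,039,189.19.
Financial break-even EBIT = interest + D_p ÷ (1 − t) = £1,280,000 + £1,039,189.19 = £2,319,189.19.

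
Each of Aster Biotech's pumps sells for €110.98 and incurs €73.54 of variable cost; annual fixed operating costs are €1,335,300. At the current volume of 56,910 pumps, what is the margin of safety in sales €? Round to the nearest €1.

€2,357,763

Contribution margin per unit = €110.98 − €73.54 = €37.44. Break-even units = €1,335,300 ÷ €37.44 = 35,665.06; break-even revenue = 35,665.06 × €110.98 = €3,958,108.81.
Current sales = 56,910 × €110.98 = €6,315,871.80.
Margin of safety = €6,315,871.80 − €3,958,108.81 = €2,357,763.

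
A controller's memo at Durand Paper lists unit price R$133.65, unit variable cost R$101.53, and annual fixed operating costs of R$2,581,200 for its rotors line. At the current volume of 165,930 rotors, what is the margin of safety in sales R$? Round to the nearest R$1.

Contribution margin per unit = R$133.65 − R$101.53 = R$32.12. Break-even units = R$2,581,200 ÷ R$32.12 = 80,361.15; break-even revenue = 80,361.15 × R$133.65 = R$10,740,267.12.
Current sales = 165,930 × R$133.65 = R$22,176,544.50.
Margin of safety = R$22,176,544.50 − R$10,740,267.12 = R$11,436,277.

R$11,436,277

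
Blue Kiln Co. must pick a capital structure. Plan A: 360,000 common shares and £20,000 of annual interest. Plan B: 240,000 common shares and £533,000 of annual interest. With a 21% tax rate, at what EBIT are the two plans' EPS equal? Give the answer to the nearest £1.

Set EPS_A = EPS_B: (EBIT − £20,000)(1 − 0.21) ÷ 360,000 = (EBIT − £533,000)(1 − 0.21) ÷ 240,000.
The (1 − t) factor cancels: (EBIT − 20,000) × 240,000 = (EBIT − 533,000) × 360,000.
EBIT × (360,000 − 240,000) = 533,000 × 360,000 − 20,000 × 240,000 = 187,080,000,000, so EBIT = 187,080,000,000 ÷ 120,000 = 1,559,000.00.

£1,559,000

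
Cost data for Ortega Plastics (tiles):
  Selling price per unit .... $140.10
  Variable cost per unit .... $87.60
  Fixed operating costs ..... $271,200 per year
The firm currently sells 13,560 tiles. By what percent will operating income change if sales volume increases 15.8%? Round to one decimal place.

+25.5%

Contribution at this volume is 13,560 × $52.50 = $711,900.00.
EBIT = $711,900.00 − $271,200 = $440,700.00.
So DOL = total CM / EBIT = $711,900.00 / $440,700.00 = 1.6154.
%ΔEBIT = DOL × %ΔSales = 1.6154 × +15.8% = +25.5%.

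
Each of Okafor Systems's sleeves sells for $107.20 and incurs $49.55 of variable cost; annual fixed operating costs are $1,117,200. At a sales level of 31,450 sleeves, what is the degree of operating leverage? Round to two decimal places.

Contribution at this volume is 31,450 × $57.65 = $1,813,092.50.
Operating income = contribution − fixed costs = $1,813,092.50 − $1,117,200 = $695,892.50.
DOL = contribution ÷ EBIT = $1,813,092.50 ÷ $695,892.50 = 2.6054.

2.61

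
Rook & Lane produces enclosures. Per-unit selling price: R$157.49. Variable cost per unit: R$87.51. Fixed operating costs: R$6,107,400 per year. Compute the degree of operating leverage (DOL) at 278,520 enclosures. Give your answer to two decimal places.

1.46

At 278,520 units, contribution = 278,520 × R$69.98 = R$19,490,829.60.
Operating income = contribution − fixed costs = R$19,490,829.60 − R$6,107,400 = R$13,383,429.60.
Degree of operating leverage = R$19,490,829.60 / R$13,383,429.60 = 1.4563.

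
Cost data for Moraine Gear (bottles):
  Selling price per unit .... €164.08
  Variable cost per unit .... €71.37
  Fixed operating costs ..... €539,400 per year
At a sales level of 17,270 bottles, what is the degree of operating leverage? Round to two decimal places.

1.51

At 17,270 units, contribution = 17,270 × €92.71 = €1,601,101.70.
EBIT = €1,601,101.70 − €539,400 = €1,061,701.70.
So DOL = total CM / EBIT = €1,601,101.70 / €1,061,701.70 = 1.5081.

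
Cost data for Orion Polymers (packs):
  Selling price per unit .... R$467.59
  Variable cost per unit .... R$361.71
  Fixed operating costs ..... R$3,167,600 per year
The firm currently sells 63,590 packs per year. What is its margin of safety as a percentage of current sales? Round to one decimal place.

Each unit contributes R$467.59 − R$361.71 = R$105.88. Break-even units = R$3,167,600 ÷ R$105.88 = 29,916.89; break-even revenue = 29,916.89 × R$467.59 = R$13,988,837.21.
Actual sales revenue = 63,590 × R$467.59 = R$29,734,048.10.
Margin of safety = (R$29,734,048.10 − R$13,988,837.21) ÷ R$29,734,048.10 = 53.0%.

53.0%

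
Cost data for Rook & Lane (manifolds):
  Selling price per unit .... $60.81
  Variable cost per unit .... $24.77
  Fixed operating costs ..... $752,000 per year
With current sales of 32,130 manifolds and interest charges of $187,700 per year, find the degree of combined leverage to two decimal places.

Contribution at this volume is 32,130 × $36.04 = $1,157,965.20.
Operating income = contribution − fixed costs = $1,157,965.20 − $752,000 = $405,965.20. Interest = $187,700.00.
DOL = $1,157,965.20 ÷ $405,965.20 = 2.8524; DFL = $405,965.20 ÷ $218,265.20 = 1.8600.
Combined leverage = 2.8524 × 1.8600 = 5.3055.

5.31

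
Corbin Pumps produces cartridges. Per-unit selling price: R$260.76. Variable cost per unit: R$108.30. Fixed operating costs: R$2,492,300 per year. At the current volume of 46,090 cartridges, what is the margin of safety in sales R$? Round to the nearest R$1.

Unit CM = price − variable cost = R$260.76 − R$108.30 = R$152.46. Break-even units = R$2,492,300 ÷ R$152.46 = 16,347.24; break-even revenue = 16,347.24 × R$260.76 = R$4,262,705.94.
Actual sales revenue = 46,090 × R$260.76 = R$12,018,428.40.
Margin of safety = R$12,018,428.40 − R$4,262,705.94 = R$7,755,722.

R$7,755,722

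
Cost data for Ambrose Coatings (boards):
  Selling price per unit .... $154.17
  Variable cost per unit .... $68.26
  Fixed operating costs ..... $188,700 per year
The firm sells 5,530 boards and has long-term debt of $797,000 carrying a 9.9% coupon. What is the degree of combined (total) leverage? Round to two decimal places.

Contribution at this volume is 5,530 × $85.91 = $475,082.30.
Subtracting fixed costs: EBIT = $475,082.30 − $188,700 = $286,382.30. Interest = $78,903.00, so EBIT − I = $207,479.30.
Degree of total leverage = total CM / (EBIT − interest) = $475,082.30 / $207,479.30 = 2.2898.

2.29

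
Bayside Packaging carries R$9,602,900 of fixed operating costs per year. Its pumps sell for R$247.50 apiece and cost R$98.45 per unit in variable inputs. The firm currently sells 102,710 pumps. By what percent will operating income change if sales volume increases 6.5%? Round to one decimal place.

Total contribution margin = 102,710 × R$149.05 = R$15,308,925.50.
Operating income = contribution − fixed costs = R$15,308,925.50 − R$9,602,900 = R$5,706,025.50.
DOL = contribution ÷ EBIT = R$15,308,925.50 ÷ R$5,706,025.50 = 2.6829.
So EBIT moves 2.6829 × (+6.5%) = +17.4%.

+17.4%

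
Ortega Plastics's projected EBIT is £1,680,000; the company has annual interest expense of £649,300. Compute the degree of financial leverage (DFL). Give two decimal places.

Annual interest charges come to £649,300.00.
Degree of financial leverage = EBIT / (EBIT − interest) = £1,680,000 / £1,030,700.00 = 1.6300.

1.63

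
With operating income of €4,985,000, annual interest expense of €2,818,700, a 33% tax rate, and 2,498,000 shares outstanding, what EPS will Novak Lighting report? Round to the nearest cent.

Pre-tax income = €4,985,000 − €2,818,700.00 = €2,166,300.00.
After tax at 33%: net income = €2,166,300.00 × 0.67 = €1,451,421.00.
EPS = €1,451,421.00 ÷ 2,498,000 = €0.58.

€0.58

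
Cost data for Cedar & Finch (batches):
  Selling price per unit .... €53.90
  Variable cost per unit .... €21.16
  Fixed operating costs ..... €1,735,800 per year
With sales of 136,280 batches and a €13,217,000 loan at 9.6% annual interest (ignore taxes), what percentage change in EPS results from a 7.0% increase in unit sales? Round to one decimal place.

+21.4%

At 136,280 units, contribution = 136,280 × €32.74 = €4,461,807.20.
Operating income = contribution − fixed costs = €4,461,807.20 − €1,735,800 = €2,726,007.20.
After interest of €1,268,832.00, pre-tax earnings = €1,457,175.20.
DCL = total CM / (EBIT − I) = €4,461,807.20 / €1,457,175.20 = 3.0620.
%ΔEPS = DCL × %ΔSales = 3.0620 × +7.0% = +21.4%.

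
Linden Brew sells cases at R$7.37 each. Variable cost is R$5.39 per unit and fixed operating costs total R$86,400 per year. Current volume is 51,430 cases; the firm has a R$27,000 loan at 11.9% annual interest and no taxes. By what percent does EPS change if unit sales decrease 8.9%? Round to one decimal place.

Contribution at this volume is 51,430 × R$1.98 = R$101,831.40.
Operating income = contribution − fixed costs = R$101,831.40 − R$86,400 = R$15,431.40.
After interest of R$3,213.00, pre-tax earnings = R$12,218.40.
Degree of combined leverage = contribution ÷ (EBIT − I) = R$101,831.40 ÷ R$12,218.40 = 8.3343.
EPS therefore changes by 8.3343 × (-8.9%) = -74.2%.

-74.2%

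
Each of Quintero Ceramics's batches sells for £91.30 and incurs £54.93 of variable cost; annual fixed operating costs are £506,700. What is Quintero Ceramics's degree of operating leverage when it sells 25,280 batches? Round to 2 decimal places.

2.23

Total contribution margin = 25,280 × £36.37 = £919,433.60.
Operating income = contribution − fixed costs = £919,433.60 − £506,700 = £412,733.60.
So DOL = total CM / EBIT = £919,433.60 / £412,733.60 = 2.2277.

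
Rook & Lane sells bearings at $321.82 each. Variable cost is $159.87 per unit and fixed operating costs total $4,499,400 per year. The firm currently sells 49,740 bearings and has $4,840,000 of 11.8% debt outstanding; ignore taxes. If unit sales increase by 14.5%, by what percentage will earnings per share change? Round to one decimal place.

At 49,740 units, contribution = 49,740 × $161.95 = $8,055,393.00.
EBIT = $8,055,393.00 − $4,499,400 = $3,555,993.00.
Interest = $571,120.00, so EBIT − I = $2,984,873.00.
Degree of combined leverage = contribution ÷ (EBIT − I) = $8,055,393.00 ÷ $2,984,873.00 = 2.6987.
%ΔEPS = DCL × %ΔSales = 2.6987 × +14.5% = +39.1%.

+39.1%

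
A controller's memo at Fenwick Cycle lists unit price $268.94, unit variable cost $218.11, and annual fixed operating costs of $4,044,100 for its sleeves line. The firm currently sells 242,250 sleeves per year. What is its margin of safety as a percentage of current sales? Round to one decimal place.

67.2%

Unit CM = price − variable cost = $268.94 − $218.11 = $50.83. Break-even units = $4,044,100 ÷ $50.83 = 79,561.28; break-even revenue = 79,561.28 × $268.94 = $21,397,211.37.
Actual sales revenue = 242,250 × $268.94 = $65,150,715.00.
Margin of safety = ($65,150,715.00 − $21,397,211.37) ÷ $65,150,715.00 = 67.2%.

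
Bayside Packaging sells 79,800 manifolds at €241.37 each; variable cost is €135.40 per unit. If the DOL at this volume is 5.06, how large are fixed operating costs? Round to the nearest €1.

€6,785,180

Total contribution margin = 79,800 × €105.97 = €8,456,406.00.
Since DOL = CM ÷ EBIT, EBIT = €8,456,406.00 ÷ 5.06 = €1,671,226.48.
And FC = contribution − EBIT = €8,456,406.00 − €1,671,226.48 = €6,785,180.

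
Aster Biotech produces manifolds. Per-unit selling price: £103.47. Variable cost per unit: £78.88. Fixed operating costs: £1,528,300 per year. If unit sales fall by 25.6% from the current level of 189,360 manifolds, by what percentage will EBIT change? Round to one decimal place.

-38.1%

Total contribution margin = 189,360 × £24.59 = £4,656,362.40.
Operating income = contribution − fixed costs = £4,656,362.40 − £1,528,300 = £3,128,062.40.
DOL = contribution ÷ EBIT = £4,656,362.40 ÷ £3,128,062.40 = 1.4886.
So EBIT moves 1.4886 × (-25.6%) = -38.1%.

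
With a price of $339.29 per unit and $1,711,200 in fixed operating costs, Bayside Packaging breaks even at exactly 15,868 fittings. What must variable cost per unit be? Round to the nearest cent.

$231.45

Contribution per unit must be FC / Q = $1,711,200 / 15,868 = $107.8397.
Variable cost per unit = $339.29 − $107.8397 = $231.45.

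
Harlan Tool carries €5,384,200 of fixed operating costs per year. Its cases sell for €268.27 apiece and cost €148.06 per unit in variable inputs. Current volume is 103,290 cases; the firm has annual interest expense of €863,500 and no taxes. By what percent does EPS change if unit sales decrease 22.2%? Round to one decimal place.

At 103,290 units, contribution = 103,290 × €120.21 = €12,416,490.90.
Operating income = contribution − fixed costs = €12,416,490.90 − €5,384,200 = €7,032,290.90.
After interest of €863,500.00, pre-tax earnings = €6,168,790.90.
DCL = total CM / (EBIT − I) = €12,416,490.90 / €6,168,790.90 = 2.0128.
%ΔEPS = DCL × %ΔSales = 2.0128 × -22.2% = -44.7%.

-44.7%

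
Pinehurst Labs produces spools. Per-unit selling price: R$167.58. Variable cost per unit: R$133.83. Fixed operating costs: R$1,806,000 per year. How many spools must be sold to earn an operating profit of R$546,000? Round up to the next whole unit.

69,689 spools

Unit CM = price − variable cost = R$167.58 − R$133.83 = R$33.75.
Required volume = (fixed costs + target profit) ÷ CM = (R$1,806,000 + R$546,000) ÷ R$33.75 = 69,688.89, so 69,689 spools.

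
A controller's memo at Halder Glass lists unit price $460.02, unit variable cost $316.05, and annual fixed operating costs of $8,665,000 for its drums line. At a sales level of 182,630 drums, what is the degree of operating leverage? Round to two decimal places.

Total contribution margin = 182,630 × $143.97 = $26,293,241.10.
EBIT = $26,293,241.10 − $8,665,000 = $17,628,241.10.
DOL = contribution ÷ EBIT = $26,293,241.10 ÷ $17,628,241.10 = 1.4915.

1.49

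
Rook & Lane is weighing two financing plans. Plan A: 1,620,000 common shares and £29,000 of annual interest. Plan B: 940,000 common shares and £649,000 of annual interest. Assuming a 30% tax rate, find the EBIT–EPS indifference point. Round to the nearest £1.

£1,506,059

At indifference, (EBIT − 29,000)(1 − t)/1,620,000 = (EBIT − 649,000)(1 − t)/940,000.
The (1 − t) factor cancels: (EBIT − 29,000) × 940,000 = (EBIT − 649,000) × 1,620,000.
Solving, EBIT = (649,000·1,620,000 − 29,000·940,000) / (1,620,000 − 940,000) = 1,024,120,000,000 / 680,000 = 1,506,058.82.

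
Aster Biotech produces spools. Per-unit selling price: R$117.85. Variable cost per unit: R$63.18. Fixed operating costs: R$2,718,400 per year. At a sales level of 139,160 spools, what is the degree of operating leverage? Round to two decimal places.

At 139,160 units, contribution = 139,160 × R$54.67 = R$7,607,877.20.
EBIT = R$7,607,877.20 − R$2,718,400 = R$4,889,477.20.
DOL = contribution ÷ EBIT = R$7,607,877.20 ÷ R$4,889,477.20 = 1.5560.

1.56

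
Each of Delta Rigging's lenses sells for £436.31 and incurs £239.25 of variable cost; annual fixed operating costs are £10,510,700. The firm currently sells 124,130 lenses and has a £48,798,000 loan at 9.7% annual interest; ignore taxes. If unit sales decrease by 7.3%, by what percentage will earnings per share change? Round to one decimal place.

Total contribution margin = 124,130 × £197.06 = £24,461,057.80.
EBIT = £24,461,057.80 − £10,510,700 = £13,950,357.80.
After interest of £4,733,406.00, pre-tax earnings = £9,216,951.80.
DCL = total CM / (EBIT − I) = £24,461,057.80 / £9,216,951.80 = 2.6539.
%ΔEPS = DCL × %ΔSales = 2.6539 × -7.3% = -19.4%.

-19.4%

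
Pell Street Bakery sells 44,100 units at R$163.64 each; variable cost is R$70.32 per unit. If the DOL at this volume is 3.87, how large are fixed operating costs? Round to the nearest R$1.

Total contribution margin = 44,100 × R$93.32 = R$4,115,412.00.
Since DOL = CM ÷ EBIT, EBIT = R$4,115,412.00 ÷ 3.87 = R$1,063,413.95.
And FC = contribution − EBIT = R$4,115,412.00 − R$1,063,413.95 = R$3,051,998.

R$3,051,998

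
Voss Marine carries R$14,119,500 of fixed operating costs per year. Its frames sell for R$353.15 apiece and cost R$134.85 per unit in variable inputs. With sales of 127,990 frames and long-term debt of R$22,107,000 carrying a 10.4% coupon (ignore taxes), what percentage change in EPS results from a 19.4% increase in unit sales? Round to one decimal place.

Contribution at this volume is 127,990 × R$218.30 = R$27,940,217.00.
Subtracting fixed costs: EBIT = R$27,940,217.00 − R$14,119,500 = R$13,820,717.00.
After interest of R$2,299,128.00, pre-tax earnings = R$11,521,589.00.
DCL = total CM / (EBIT − I) = R$27,940,217.00 / R$11,521,589.00 = 2.4250.
%ΔEPS = DCL × %ΔSales = 2.4250 × +19.4% = +47.0%.

+47.0%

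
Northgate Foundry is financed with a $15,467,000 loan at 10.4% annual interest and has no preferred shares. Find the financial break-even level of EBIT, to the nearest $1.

Annual interest = 10.4% × $15,467,000 = $1,608,568.00.
With no preferred dividends, EPS = 0 when EBIT exactly covers interest, so the financial break-even EBIT is $1,608,568.00.

$1,608,568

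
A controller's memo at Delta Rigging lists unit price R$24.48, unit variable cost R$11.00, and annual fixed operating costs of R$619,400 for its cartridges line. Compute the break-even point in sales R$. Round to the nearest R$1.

R$1,124,845

Contribution margin per unit = R$24.48 − R$11.00 = R$13.48, a CM ratio of R$13.48 ÷ R$24.48 = 0.5507.
Break-even revenue = fixed costs × price ÷ CM = R$619,400 × R$24.48 ÷ R$13.48 = R$1,124,845.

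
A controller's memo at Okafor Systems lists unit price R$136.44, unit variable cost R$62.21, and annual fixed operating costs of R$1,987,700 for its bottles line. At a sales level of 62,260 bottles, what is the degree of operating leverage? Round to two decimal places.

1.75

Total contribution margin = 62,260 × R$74.23 = R$4,621,559.80.
Operating income = contribution − fixed costs = R$4,621,559.80 − R$1,987,700 = R$2,633,859.80.
Degree of operating leverage = R$4,621,559.80 / R$2,633,859.80 = 1.7547.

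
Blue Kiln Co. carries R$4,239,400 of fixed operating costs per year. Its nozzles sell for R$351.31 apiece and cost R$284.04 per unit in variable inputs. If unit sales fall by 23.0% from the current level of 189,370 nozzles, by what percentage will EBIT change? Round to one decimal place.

Contribution at this volume is 189,370 × R$67.27 = R$12,738,919.90.
EBIT = R$12,738,919.90 − R$4,239,400 = R$8,499,519.90.
So DOL = total CM / EBIT = R$12,738,919.90 / R$8,499,519.90 = 1.4988.
Operating income changes by 1.4988 × -23.0% = -34.5%.

-34.5%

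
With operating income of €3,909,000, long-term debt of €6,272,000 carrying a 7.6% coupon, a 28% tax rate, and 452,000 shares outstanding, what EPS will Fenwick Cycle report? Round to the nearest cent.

€5.47

Interest = €476,672.00, so EBT = €3,909,000 − €476,672.00 = €3,432,328.00.
Net income = €3,432,328.00 × (1 − 0.28) = €2,471,276.16.
EPS = €2,471,276.16 ÷ 452,000 = €5.47.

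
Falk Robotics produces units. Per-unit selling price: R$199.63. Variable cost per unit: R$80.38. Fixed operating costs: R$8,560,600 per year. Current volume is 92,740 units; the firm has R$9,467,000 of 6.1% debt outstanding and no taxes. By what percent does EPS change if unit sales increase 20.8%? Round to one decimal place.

+119.7%

Contribution at this volume is 92,740 × R$119.25 = R$11,059,245.00.
Subtracting fixed costs: EBIT = R$11,059,245.00 − R$8,560,600 = R$2,498,645.00.
Interest = R$577,487.00, so EBIT − I = R$1,921,158.00.
Degree of combined leverage = contribution ÷ (EBIT − I) = R$11,059,245.00 ÷ R$1,921,158.00 = 5.7566.
EPS therefore changes by 5.7566 × (+20.8%) = +119.7%.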